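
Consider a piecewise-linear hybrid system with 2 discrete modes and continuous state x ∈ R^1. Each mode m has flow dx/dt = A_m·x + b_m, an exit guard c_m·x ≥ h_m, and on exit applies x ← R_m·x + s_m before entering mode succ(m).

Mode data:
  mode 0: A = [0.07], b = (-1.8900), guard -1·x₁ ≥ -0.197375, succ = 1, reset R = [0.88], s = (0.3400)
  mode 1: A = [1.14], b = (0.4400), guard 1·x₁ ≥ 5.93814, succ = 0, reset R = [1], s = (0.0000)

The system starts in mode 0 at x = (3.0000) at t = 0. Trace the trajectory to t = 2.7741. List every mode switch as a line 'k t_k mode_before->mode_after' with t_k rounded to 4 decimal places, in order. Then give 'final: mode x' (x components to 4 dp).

Mode 0: guard c·x = -0.1974 hit at Δt = 1.5778 (t = 1.5778), x⁻ = (0.1974) → reset → x⁺ = (0.5137), jump to mode 1
Mode 1: flow for 1.1963 to horizon, guard not reached → x = (3.1325)

1 1.5778 0->1
final: 1 3.1325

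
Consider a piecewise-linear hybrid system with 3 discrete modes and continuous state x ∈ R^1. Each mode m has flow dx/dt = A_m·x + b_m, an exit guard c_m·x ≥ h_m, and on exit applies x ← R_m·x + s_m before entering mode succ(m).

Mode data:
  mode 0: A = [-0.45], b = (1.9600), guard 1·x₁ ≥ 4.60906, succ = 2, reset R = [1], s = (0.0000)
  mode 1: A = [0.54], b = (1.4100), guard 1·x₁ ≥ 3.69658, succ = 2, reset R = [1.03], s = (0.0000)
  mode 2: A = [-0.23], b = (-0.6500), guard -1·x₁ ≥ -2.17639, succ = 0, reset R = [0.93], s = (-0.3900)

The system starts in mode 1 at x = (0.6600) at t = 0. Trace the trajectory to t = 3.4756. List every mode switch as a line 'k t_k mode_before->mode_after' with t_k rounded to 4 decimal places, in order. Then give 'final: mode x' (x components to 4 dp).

1 1.2160 1->2
2 2.4430 2->0
final: 0 2.6455

Mode 1: guard c·x = 3.6966 hit at Δt = 1.2160 (t = 1.2160), x⁻ = (3.6966) → reset → x⁺ = (3.8075), jump to mode 2
Mode 2: guard c·x = -2.1764 hit at Δt = 1.2270 (t = 2.4430), x⁻ = (2.1764) → reset → x⁺ = (1.6340), jump to mode 0
Mode 0: flow for 1.0326 to horizon, guard not reached → x = (2.6455)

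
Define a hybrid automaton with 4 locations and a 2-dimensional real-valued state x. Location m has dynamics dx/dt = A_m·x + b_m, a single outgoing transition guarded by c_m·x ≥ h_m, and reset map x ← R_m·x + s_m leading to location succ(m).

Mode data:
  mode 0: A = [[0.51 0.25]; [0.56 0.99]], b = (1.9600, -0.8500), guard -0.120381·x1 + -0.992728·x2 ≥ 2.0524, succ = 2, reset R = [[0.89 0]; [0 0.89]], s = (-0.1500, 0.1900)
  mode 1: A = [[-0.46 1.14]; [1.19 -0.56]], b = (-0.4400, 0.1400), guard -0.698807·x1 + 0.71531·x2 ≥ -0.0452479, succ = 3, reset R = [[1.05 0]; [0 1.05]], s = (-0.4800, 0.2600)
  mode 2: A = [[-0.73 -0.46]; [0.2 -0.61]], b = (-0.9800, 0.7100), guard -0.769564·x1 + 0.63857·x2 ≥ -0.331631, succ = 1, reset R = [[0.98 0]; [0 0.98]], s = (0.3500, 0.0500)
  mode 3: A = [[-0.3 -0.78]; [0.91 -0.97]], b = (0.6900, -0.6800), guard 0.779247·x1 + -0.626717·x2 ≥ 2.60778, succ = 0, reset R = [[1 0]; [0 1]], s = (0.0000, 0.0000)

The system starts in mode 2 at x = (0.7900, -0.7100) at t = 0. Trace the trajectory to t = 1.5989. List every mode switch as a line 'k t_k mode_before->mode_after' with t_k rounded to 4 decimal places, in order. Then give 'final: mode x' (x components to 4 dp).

1 0.4618 2->1
2 1.0509 1->3
final: 3 0.1093 -0.0326

Mode 2: guard c·x = -0.3316 hit at Δt = 0.4618 (t = 0.4618), x⁻ = (0.2573, -0.2093) → reset → x⁺ = (0.6021, -0.1551), jump to mode 1
Mode 1: guard c·x = -0.0452 hit at Δt = 0.5891 (t = 1.0509), x⁻ = (0.2658, 0.1964) → reset → x⁺ = (-0.2009, 0.4663), jump to mode 3
Mode 3: flow for 0.5480 to horizon, guard not reached → x = (0.1093, -0.0326)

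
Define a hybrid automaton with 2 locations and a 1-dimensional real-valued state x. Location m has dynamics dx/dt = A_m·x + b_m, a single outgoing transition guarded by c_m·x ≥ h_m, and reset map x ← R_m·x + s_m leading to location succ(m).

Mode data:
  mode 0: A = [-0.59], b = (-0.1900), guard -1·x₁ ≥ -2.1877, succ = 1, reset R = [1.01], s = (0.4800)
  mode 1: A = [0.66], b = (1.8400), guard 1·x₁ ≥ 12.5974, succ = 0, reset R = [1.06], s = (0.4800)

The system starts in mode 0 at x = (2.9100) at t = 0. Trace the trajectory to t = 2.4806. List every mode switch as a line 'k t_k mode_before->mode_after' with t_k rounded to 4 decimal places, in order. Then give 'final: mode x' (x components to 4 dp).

1 0.4287 0->1
2 1.9935 1->0
final: 0 10.2976

Mode 0: guard c·x = -2.1877 hit at Δt = 0.4287 (t = 0.4287), x⁻ = (2.1877) → reset → x⁺ = (2.6896), jump to mode 1
Mode 1: guard c·x = 12.5974 hit at Δt = 1.5648 (t = 1.9935), x⁻ = (12.5974) → reset → x⁺ = (13.8332), jump to mode 0
Mode 0: flow for 0.4871 to horizon, guard not reached → x = (10.2976)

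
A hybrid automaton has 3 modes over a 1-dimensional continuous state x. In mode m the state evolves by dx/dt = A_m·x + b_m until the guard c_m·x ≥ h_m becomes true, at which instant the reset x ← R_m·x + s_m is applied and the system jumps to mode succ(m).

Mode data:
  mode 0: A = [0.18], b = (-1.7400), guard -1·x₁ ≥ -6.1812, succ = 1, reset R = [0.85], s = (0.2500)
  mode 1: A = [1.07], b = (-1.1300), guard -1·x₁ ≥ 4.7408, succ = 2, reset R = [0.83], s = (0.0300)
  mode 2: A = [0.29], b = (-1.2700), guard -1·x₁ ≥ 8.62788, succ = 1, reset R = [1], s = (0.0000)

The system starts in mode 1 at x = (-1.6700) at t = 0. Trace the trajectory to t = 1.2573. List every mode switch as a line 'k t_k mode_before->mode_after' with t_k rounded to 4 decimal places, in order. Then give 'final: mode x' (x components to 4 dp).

1 0.7051 1->2
final: 2 -5.3436

Mode 1: guard c·x = 4.7408 hit at Δt = 0.7051 (t = 0.7051), x⁻ = (-4.7408) → reset → x⁺ = (-3.9049), jump to mode 2
Mode 2: flow for 0.5522 to horizon, guard not reached → x = (-5.3436)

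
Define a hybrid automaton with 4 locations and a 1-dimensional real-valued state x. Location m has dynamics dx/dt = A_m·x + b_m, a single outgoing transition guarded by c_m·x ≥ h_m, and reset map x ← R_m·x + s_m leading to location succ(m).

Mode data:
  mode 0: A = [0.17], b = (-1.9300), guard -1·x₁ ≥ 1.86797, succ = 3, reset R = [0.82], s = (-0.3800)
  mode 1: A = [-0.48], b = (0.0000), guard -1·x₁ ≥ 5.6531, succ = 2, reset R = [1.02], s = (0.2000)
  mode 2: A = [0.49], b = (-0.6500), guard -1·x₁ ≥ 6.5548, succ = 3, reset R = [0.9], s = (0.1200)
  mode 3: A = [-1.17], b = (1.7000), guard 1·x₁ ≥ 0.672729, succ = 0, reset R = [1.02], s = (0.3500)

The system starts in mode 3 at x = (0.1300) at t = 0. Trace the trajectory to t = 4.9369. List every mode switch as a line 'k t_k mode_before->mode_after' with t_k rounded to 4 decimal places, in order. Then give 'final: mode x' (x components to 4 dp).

Mode 3: guard c·x = 0.6727 hit at Δt = 0.4513 (t = 0.4513), x⁻ = (0.6727) → reset → x⁺ = (1.0362), jump to mode 0
Mode 0: guard c·x = 1.8680 hit at Δt = 1.4590 (t = 1.9103), x⁻ = (-1.8680) → reset → x⁺ = (-1.9117), jump to mode 3
Mode 3: guard c·x = 0.6727 hit at Δt = 1.2491 (t = 3.1594), x⁻ = (0.6727) → reset → x⁺ = (1.0362), jump to mode 0
Mode 0: guard c·x = 1.8680 hit at Δt = 1.4590 (t = 4.6184), x⁻ = (-1.8680) → reset → x⁺ = (-1.9117), jump to mode 3
Mode 3: flow for 0.3185 to horizon, guard not reached → x = (-0.8651)

1 0.4513 3->0
2 1.9103 0->3
3 3.1594 3->0
4 4.6184 0->3
final: 3 -0.8651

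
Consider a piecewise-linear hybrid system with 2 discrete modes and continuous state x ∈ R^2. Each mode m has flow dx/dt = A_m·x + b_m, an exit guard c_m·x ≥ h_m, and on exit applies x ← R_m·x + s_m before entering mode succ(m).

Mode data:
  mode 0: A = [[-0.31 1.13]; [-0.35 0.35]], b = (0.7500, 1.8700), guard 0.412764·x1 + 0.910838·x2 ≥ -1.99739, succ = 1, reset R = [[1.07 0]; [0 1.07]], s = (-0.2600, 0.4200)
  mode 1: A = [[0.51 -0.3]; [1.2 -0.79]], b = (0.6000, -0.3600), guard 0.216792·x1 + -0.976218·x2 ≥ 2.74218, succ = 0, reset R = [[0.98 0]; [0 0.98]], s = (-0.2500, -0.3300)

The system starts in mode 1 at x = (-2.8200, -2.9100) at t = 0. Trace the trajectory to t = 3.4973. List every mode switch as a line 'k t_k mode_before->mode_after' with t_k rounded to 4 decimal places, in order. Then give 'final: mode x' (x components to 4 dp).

Mode 1: guard c·x = 2.7422 hit at Δt = 0.4261 (t = 0.4261), x⁻ = (-2.7657, -3.4232) → reset → x⁺ = (-2.9604, -3.6847), jump to mode 0
Mode 0: guard c·x = -1.9974 hit at Δt = 1.3254 (t = 1.7515), x⁻ = (-3.7654, -0.4865) → reset → x⁺ = (-4.2890, -0.1006), jump to mode 1
Mode 1: guard c·x = 2.7422 hit at Δt = 0.8700 (t = 2.6215), x⁻ = (-5.3584, -3.9990) → reset → x⁺ = (-5.5013, -4.2490), jump to mode 0
Mode 0: flow for 0.8758 to horizon, guard not reached → x = (-6.2100, -1.6809)

1 0.4261 1->0
2 1.7515 0->1
3 2.6215 1->0
final: 0 -6.2100 -1.6809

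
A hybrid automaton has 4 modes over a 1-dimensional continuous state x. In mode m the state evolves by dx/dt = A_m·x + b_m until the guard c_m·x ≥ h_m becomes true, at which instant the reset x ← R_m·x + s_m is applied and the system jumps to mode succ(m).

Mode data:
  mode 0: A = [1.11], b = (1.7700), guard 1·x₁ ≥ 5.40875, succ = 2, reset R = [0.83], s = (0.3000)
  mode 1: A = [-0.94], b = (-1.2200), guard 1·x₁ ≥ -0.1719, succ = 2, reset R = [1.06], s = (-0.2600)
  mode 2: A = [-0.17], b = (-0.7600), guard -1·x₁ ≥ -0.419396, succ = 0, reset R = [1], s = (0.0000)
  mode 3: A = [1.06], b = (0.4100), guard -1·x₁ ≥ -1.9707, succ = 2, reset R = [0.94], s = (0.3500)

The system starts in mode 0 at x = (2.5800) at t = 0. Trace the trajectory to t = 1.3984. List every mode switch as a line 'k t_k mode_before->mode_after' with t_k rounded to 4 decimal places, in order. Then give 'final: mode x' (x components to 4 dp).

Mode 0: guard c·x = 5.4088 hit at Δt = 0.4661 (t = 0.4661), x⁻ = (5.4088) → reset → x⁺ = (4.7893), jump to mode 2
Mode 2: flow for 0.9323 to horizon, guard not reached → x = (3.4321)

1 0.4661 0->2
final: 2 3.4321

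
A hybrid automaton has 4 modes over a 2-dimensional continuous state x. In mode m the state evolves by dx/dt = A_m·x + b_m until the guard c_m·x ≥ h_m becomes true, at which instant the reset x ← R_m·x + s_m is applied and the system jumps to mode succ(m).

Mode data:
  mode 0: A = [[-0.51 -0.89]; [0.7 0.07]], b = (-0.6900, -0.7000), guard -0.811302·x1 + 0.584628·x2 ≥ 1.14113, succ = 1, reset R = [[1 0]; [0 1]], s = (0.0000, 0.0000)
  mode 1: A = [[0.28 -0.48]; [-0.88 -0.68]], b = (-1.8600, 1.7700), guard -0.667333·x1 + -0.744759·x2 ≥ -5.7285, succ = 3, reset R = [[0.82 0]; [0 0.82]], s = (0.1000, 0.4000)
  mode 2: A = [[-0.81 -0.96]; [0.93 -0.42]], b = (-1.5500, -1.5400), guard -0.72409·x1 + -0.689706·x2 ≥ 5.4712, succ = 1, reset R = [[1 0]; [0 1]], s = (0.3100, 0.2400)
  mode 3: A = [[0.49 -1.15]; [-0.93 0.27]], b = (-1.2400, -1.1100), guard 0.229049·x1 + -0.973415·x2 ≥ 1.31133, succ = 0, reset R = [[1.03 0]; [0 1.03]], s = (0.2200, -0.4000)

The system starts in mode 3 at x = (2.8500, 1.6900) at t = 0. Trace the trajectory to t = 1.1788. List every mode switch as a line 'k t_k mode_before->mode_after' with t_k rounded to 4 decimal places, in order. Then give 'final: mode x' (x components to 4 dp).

1 0.7517 3->0
final: 0 2.2507 -0.7856

Mode 3: guard c·x = 1.3113 hit at Δt = 0.7517 (t = 0.7517), x⁻ = (2.4210, -0.7775) → reset → x⁺ = (2.7136, -1.2008), jump to mode 0
Mode 0: flow for 0.4271 to horizon, guard not reached → x = (2.2507, -0.7856)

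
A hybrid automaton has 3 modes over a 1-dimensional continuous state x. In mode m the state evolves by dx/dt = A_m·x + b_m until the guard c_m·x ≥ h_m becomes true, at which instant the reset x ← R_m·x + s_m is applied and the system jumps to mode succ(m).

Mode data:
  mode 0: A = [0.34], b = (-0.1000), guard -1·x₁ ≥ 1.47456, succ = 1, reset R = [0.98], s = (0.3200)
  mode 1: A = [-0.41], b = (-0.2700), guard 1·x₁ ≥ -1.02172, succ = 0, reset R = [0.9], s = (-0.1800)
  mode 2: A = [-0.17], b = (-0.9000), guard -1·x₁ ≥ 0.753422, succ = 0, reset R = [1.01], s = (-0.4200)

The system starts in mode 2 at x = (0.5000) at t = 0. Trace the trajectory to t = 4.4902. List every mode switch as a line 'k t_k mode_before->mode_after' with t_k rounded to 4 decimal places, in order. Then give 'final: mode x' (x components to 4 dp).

Mode 2: guard c·x = 0.7534 hit at Δt = 1.4339 (t = 1.4339), x⁻ = (-0.7534) → reset → x⁺ = (-1.1810), jump to mode 0
Mode 0: guard c·x = 1.4746 hit at Δt = 0.5339 (t = 1.9678), x⁻ = (-1.4746) → reset → x⁺ = (-1.1251), jump to mode 1
Mode 1: guard c·x = -1.0217 hit at Δt = 0.6108 (t = 2.5786), x⁻ = (-1.0217) → reset → x⁺ = (-1.0995), jump to mode 0
Mode 0: guard c·x = 1.4746 hit at Δt = 0.7009 (t = 3.2794), x⁻ = (-1.4746) → reset → x⁺ = (-1.1251), jump to mode 1
Mode 1: guard c·x = -1.0217 hit at Δt = 0.6108 (t = 3.8902), x⁻ = (-1.0217) → reset → x⁺ = (-1.0995), jump to mode 0
Mode 0: flow for 0.6000 to horizon, guard not reached → x = (-1.4149)

1 1.4339 2->0
2 1.9678 0->1
3 2.5786 1->0
4 3.2794 0->1
5 3.8902 1->0
final: 0 -1.4149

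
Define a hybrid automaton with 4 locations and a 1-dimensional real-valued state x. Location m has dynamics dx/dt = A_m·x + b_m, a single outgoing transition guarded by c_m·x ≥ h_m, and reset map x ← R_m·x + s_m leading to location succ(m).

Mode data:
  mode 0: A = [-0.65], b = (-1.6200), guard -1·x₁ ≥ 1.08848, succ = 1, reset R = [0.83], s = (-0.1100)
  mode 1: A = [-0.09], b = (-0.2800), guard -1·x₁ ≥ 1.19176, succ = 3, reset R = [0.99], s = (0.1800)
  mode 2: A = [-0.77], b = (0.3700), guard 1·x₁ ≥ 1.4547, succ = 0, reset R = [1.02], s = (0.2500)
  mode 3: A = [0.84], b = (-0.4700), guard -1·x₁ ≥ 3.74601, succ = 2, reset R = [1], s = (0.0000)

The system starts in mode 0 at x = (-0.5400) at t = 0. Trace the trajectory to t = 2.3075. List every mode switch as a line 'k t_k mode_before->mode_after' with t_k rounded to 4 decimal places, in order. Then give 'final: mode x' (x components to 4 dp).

Mode 0: guard c·x = 1.0885 hit at Δt = 0.5074 (t = 0.5074), x⁻ = (-1.0885) → reset → x⁺ = (-1.0134), jump to mode 1
Mode 1: guard c·x = 1.1918 hit at Δt = 0.9871 (t = 1.4945), x⁻ = (-1.1918) → reset → x⁺ = (-0.9998), jump to mode 3
Mode 3: flow for 0.8130 to horizon, guard not reached → x = (-2.5274)

1 0.5074 0->1
2 1.4945 1->3
final: 3 -2.5274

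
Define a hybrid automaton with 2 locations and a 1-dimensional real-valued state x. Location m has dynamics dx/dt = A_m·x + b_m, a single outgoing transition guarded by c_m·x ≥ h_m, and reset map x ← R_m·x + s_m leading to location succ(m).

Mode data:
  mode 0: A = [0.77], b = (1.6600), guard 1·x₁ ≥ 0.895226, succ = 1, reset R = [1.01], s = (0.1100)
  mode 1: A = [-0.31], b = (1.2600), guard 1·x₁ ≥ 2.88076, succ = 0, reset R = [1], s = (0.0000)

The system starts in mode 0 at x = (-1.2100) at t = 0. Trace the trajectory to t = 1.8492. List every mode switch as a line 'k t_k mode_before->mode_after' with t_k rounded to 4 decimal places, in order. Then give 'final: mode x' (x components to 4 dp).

1 1.5210 0->1
final: 1 1.3093

Mode 0: guard c·x = 0.8952 hit at Δt = 1.5210 (t = 1.5210), x⁻ = (0.8952) → reset → x⁺ = (1.0142), jump to mode 1
Mode 1: flow for 0.3282 to horizon, guard not reached → x = (1.3093)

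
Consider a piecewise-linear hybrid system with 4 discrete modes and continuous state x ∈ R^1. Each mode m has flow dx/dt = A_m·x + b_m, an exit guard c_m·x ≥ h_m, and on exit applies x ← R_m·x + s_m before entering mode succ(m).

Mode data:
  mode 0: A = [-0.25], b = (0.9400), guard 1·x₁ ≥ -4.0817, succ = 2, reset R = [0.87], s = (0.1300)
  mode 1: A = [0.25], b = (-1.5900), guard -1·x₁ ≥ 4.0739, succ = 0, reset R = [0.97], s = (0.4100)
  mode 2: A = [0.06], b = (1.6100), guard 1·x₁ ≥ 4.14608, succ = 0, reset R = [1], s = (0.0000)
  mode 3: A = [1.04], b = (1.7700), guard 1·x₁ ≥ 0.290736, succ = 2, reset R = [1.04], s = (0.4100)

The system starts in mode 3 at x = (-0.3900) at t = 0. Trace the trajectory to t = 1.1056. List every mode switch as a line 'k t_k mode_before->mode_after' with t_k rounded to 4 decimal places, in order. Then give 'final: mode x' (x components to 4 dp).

1 0.4019 3->2
final: 2 1.9003

Mode 3: guard c·x = 0.2907 hit at Δt = 0.4019 (t = 0.4019), x⁻ = (0.2907) → reset → x⁺ = (0.7124), jump to mode 2
Mode 2: flow for 0.7037 to horizon, guard not reached → x = (1.9003)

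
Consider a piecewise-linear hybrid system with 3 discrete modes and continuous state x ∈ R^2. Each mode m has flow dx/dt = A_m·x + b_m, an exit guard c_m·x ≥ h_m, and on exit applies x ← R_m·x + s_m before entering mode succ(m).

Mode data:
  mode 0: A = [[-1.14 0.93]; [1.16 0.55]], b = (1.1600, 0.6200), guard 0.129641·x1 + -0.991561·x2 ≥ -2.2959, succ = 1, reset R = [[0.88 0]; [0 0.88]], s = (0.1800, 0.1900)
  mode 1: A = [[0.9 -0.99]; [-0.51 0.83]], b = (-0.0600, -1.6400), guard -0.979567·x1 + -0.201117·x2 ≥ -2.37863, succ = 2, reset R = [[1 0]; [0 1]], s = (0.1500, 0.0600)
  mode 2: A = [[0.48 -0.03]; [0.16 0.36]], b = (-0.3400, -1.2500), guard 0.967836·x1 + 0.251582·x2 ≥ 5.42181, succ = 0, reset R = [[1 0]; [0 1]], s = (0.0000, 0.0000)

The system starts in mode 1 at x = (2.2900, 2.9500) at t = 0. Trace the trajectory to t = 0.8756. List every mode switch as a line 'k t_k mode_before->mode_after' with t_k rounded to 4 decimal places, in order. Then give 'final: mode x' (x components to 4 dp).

Mode 1: guard c·x = -2.3786 hit at Δt = 0.4234 (t = 0.4234), x⁻ = (1.8495, 2.8189) → reset → x⁺ = (1.9995, 2.8789), jump to mode 2
Mode 2: flow for 0.4522 to horizon, guard not reached → x = (2.2684, 2.9410)

1 0.4234 1->2
final: 2 2.2684 2.9410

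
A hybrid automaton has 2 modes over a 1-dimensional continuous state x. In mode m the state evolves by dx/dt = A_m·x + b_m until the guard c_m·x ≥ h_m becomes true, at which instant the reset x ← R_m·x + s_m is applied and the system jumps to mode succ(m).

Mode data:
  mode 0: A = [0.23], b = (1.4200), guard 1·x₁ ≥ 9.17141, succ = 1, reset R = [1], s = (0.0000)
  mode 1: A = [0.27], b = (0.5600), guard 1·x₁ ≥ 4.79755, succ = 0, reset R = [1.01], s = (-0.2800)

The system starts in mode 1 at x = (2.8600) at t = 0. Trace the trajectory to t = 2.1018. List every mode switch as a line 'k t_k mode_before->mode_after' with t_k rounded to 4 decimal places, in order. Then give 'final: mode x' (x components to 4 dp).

Mode 1: guard c·x = 4.7976 hit at Δt = 1.2268 (t = 1.2268), x⁻ = (4.7975) → reset → x⁺ = (4.5655), jump to mode 0
Mode 0: flow for 0.8750 to horizon, guard not reached → x = (6.9597)

1 1.2268 1->0
final: 0 6.9597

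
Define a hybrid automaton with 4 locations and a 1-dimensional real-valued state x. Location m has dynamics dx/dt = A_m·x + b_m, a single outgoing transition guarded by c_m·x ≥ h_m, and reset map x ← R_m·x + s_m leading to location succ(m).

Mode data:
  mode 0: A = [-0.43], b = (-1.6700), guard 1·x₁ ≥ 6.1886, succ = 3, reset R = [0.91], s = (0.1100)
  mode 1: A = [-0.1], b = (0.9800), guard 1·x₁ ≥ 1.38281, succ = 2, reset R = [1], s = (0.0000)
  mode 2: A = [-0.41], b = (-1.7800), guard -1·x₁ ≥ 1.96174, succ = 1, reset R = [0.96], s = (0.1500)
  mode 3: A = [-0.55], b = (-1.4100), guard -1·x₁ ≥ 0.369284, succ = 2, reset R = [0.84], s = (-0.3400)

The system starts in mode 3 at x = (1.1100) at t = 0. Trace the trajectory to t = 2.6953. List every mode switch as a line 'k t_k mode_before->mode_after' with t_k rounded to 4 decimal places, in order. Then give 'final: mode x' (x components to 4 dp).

1 0.9369 3->2
2 2.0076 2->1
final: 1 -0.9668

Mode 3: guard c·x = 0.3693 hit at Δt = 0.9369 (t = 0.9369), x⁻ = (-0.3693) → reset → x⁺ = (-0.6502), jump to mode 2
Mode 2: guard c·x = 1.9617 hit at Δt = 1.0707 (t = 2.0076), x⁻ = (-1.9617) → reset → x⁺ = (-1.7333), jump to mode 1
Mode 1: flow for 0.6877 to horizon, guard not reached → x = (-0.9668)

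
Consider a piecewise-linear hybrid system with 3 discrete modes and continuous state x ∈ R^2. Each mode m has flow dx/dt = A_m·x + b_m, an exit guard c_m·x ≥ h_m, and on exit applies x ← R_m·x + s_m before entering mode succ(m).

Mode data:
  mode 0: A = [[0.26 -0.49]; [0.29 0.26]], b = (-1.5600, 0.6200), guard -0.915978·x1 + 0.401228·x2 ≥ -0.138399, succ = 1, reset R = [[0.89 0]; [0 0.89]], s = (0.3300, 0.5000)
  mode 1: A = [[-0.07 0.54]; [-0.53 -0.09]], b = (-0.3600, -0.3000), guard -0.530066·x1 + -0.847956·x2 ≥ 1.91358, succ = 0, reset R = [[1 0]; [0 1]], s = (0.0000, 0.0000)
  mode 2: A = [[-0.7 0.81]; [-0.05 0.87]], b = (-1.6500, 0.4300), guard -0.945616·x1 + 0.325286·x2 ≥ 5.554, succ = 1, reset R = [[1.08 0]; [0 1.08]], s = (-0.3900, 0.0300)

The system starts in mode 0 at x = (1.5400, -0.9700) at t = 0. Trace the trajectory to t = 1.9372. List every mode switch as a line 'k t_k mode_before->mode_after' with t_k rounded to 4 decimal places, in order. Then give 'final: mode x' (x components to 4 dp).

Mode 0: guard c·x = -0.1384 hit at Δt = 1.2716 (t = 1.2716), x⁻ = (0.1556, 0.0104) → reset → x⁺ = (0.4685, 0.5092), jump to mode 1
Mode 1: flow for 0.6656 to horizon, guard not reached → x = (0.3256, 0.1466)

1 1.2716 0->1
final: 1 0.3256 0.1466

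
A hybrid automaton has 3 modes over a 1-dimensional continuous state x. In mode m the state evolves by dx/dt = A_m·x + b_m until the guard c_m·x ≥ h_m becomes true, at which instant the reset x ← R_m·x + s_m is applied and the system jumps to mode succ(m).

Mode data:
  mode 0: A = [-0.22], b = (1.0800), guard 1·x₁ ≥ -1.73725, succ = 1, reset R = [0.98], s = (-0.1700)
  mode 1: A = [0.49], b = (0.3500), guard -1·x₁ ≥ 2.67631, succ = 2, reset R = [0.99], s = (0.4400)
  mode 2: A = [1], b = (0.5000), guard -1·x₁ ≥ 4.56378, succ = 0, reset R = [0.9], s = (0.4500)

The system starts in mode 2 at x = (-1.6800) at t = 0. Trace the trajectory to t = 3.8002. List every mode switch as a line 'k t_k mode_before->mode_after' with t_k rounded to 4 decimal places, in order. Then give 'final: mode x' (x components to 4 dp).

Mode 2: guard c·x = 4.5638 hit at Δt = 1.2366 (t = 1.2366), x⁻ = (-4.5638) → reset → x⁺ = (-3.6574), jump to mode 0
Mode 0: guard c·x = -1.7372 hit at Δt = 1.1536 (t = 2.3902), x⁻ = (-1.7372) → reset → x⁺ = (-1.8725), jump to mode 1
Mode 1: guard c·x = 2.6763 hit at Δt = 1.0757 (t = 3.4659), x⁻ = (-2.6763) → reset → x⁺ = (-2.2095), jump to mode 2
Mode 2: flow for 0.3343 to horizon, guard not reached → x = (-2.8882)

1 1.2366 2->0
2 2.3902 0->1
3 3.4659 1->2
final: 2 -2.8882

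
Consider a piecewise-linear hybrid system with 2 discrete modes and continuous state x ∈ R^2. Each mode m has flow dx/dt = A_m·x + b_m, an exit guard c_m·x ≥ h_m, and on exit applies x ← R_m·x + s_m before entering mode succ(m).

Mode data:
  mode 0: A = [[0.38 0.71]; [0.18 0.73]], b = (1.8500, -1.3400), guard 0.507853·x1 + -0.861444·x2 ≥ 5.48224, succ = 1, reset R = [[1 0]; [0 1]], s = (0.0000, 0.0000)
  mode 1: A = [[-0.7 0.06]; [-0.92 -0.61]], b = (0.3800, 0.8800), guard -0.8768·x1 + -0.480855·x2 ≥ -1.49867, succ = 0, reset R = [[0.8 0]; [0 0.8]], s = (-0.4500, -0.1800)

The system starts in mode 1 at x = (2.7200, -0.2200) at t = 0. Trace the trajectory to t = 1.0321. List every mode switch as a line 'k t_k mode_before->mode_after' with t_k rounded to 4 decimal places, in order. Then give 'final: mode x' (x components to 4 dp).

1 0.4731 1->0
final: 0 2.1197 -1.8331

Mode 1: guard c·x = -1.4987 hit at Δt = 0.4731 (t = 0.4731), x⁻ = (2.0939, -0.7015) → reset → x⁺ = (1.2252, -0.7412), jump to mode 0
Mode 0: flow for 0.5590 to horizon, guard not reached → x = (2.1197, -1.8331)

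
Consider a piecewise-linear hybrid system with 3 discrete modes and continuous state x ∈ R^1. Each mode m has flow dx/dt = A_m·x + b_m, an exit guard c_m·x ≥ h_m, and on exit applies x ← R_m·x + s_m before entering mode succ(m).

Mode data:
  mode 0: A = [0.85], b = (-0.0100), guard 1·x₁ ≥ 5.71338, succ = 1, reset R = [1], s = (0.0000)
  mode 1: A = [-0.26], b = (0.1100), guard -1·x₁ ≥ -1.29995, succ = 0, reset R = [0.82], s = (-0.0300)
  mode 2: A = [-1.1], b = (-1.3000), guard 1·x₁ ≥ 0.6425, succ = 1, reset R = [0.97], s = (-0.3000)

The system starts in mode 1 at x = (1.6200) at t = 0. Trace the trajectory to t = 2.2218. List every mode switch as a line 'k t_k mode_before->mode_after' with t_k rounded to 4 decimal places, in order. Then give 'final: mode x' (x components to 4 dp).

1 1.1967 1->0
final: 0 2.4596

Mode 1: guard c·x = -1.2999 hit at Δt = 1.1967 (t = 1.1967), x⁻ = (1.2999) → reset → x⁺ = (1.0360), jump to mode 0
Mode 0: flow for 1.0251 to horizon, guard not reached → x = (2.4596)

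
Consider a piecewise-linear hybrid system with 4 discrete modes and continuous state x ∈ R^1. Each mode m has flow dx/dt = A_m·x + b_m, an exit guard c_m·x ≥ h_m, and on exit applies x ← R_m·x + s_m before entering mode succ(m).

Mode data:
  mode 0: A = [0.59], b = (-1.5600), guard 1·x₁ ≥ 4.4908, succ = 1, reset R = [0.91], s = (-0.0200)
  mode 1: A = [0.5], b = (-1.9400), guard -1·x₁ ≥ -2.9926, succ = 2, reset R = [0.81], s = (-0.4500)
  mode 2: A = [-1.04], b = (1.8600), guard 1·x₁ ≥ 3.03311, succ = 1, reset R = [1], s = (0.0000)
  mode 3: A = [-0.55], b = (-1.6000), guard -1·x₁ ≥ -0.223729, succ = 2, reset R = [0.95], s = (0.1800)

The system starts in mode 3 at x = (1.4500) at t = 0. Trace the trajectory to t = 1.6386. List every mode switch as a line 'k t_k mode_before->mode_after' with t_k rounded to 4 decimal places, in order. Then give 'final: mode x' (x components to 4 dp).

Mode 3: guard c·x = -0.2237 hit at Δt = 0.6006 (t = 0.6006), x⁻ = (0.2237) → reset → x⁺ = (0.3925), jump to mode 2
Mode 2: flow for 1.0380 to horizon, guard not reached → x = (1.3142)

1 0.6006 3->2
final: 2 1.3142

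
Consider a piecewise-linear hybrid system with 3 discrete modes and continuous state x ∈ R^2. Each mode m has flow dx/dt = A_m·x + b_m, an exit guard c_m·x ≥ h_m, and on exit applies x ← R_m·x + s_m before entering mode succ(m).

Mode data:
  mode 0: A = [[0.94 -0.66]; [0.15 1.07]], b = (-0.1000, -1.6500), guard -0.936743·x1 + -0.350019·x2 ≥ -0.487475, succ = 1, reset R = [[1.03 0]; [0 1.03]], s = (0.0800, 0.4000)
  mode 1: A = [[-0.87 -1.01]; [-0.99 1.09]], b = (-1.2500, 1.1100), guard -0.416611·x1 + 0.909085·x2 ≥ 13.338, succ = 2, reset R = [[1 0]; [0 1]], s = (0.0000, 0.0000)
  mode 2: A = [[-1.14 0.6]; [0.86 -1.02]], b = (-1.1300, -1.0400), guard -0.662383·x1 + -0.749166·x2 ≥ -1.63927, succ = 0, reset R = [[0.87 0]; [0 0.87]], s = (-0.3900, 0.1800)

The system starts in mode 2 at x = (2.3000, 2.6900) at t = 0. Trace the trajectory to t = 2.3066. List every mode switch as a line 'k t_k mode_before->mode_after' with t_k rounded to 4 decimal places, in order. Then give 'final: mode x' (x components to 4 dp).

1 0.7793 2->0
2 1.3121 0->1
final: 1 -4.1401 9.2832

Mode 2: guard c·x = -1.6393 hit at Δt = 0.7793 (t = 0.7793), x⁻ = (0.9528, 1.3457) → reset → x⁺ = (0.4389, 1.3508), jump to mode 0
Mode 0: guard c·x = -0.4875 hit at Δt = 0.5328 (t = 1.3121), x⁻ = (0.0593, 1.2339) → reset → x⁺ = (0.1411, 1.6709), jump to mode 1
Mode 1: flow for 0.9945 to horizon, guard not reached → x = (-4.1401, 9.2832)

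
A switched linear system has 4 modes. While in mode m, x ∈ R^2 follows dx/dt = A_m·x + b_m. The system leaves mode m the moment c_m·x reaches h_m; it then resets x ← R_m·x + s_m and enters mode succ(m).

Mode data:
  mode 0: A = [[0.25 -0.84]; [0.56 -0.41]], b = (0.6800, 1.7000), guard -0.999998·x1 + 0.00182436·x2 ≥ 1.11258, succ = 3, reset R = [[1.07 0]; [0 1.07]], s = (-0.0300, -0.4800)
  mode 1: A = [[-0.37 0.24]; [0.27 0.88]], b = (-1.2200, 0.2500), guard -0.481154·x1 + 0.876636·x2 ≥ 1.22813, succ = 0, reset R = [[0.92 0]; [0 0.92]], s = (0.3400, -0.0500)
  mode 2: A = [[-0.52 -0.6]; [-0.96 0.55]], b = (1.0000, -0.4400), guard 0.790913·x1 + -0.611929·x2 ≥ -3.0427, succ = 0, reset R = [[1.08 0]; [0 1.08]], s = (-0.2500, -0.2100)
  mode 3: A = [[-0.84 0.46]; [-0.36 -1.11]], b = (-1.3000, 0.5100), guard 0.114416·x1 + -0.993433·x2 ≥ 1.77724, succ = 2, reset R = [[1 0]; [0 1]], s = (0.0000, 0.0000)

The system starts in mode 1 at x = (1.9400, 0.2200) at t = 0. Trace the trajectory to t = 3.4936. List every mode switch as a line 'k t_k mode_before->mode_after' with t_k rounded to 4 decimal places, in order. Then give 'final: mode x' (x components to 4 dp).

Mode 1: guard c·x = 1.2281 hit at Δt = 1.0856 (t = 1.0856), x⁻ = (0.3993, 1.6201) → reset → x⁺ = (0.7074, 1.4405), jump to mode 0
Mode 0: guard c·x = 1.1126 hit at Δt = 1.5207 (t = 2.6063), x⁻ = (-1.1078, 2.6252) → reset → x⁺ = (-1.2153, 2.3290), jump to mode 3
Mode 3: flow for 0.8873 to horizon, guard not reached → x = (-0.8969, 1.3569)

1 1.0856 1->0
2 2.6063 0->3
final: 3 -0.8969 1.3569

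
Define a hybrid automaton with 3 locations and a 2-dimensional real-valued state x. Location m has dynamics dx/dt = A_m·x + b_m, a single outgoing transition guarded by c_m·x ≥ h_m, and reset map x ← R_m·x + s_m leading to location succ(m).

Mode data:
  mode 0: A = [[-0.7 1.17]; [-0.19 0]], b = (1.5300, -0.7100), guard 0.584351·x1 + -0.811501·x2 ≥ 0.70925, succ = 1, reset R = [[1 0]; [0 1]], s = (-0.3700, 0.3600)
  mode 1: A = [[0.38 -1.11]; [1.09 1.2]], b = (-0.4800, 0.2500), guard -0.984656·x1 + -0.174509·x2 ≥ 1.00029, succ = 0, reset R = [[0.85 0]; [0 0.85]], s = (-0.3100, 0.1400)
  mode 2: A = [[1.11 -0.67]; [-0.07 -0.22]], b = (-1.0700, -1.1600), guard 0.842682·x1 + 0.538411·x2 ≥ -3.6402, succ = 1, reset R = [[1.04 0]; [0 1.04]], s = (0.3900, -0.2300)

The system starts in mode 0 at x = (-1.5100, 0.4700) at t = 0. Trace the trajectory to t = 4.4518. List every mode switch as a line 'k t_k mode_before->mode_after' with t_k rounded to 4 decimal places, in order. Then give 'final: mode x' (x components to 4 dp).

1 1.2595 0->1
2 2.7134 1->0
3 3.9263 0->1
final: 1 0.0924 0.6862

Mode 0: guard c·x = 0.7093 hit at Δt = 1.2595 (t = 1.2595), x⁻ = (0.6752, -0.3878) → reset → x⁺ = (0.3052, -0.0278), jump to mode 1
Mode 1: guard c·x = 1.0003 hit at Δt = 1.4539 (t = 2.7134), x⁻ = (-1.1185, 0.5790) → reset → x⁺ = (-1.2607, 0.6322), jump to mode 0
Mode 0: guard c·x = 0.7093 hit at Δt = 1.2129 (t = 3.9263), x⁻ = (0.8761, -0.2431) → reset → x⁺ = (0.5061, 0.1169), jump to mode 1
Mode 1: flow for 0.5255 to horizon, guard not reached → x = (0.0924, 0.6862)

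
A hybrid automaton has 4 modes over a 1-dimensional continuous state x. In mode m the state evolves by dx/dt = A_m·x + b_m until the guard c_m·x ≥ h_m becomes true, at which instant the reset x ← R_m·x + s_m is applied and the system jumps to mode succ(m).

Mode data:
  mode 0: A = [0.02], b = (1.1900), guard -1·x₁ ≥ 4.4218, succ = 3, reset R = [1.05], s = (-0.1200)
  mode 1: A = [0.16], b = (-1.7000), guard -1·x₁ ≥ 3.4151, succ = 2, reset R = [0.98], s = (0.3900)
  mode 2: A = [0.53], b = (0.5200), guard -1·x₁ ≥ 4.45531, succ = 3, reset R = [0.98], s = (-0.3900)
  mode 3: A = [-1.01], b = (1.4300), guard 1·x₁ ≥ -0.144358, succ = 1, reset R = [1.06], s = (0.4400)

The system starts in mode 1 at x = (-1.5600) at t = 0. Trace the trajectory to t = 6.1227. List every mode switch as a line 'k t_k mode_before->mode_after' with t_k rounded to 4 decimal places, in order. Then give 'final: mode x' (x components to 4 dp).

1 0.8857 1->2
2 1.9507 2->3
3 3.3123 3->1
4 5.2254 1->2
final: 2 -4.1599

Mode 1: guard c·x = 3.4151 hit at Δt = 0.8857 (t = 0.8857), x⁻ = (-3.4151) → reset → x⁺ = (-2.9568), jump to mode 2
Mode 2: guard c·x = 4.4553 hit at Δt = 1.0650 (t = 1.9507), x⁻ = (-4.4553) → reset → x⁺ = (-4.7562), jump to mode 3
Mode 3: guard c·x = -0.1444 hit at Δt = 1.3616 (t = 3.3123), x⁻ = (-0.1444) → reset → x⁺ = (0.2870), jump to mode 1
Mode 1: guard c·x = 3.4151 hit at Δt = 1.9131 (t = 5.2254), x⁻ = (-3.4151) → reset → x⁺ = (-2.9568), jump to mode 2
Mode 2: flow for 0.8973 to horizon, guard not reached → x = (-4.1599)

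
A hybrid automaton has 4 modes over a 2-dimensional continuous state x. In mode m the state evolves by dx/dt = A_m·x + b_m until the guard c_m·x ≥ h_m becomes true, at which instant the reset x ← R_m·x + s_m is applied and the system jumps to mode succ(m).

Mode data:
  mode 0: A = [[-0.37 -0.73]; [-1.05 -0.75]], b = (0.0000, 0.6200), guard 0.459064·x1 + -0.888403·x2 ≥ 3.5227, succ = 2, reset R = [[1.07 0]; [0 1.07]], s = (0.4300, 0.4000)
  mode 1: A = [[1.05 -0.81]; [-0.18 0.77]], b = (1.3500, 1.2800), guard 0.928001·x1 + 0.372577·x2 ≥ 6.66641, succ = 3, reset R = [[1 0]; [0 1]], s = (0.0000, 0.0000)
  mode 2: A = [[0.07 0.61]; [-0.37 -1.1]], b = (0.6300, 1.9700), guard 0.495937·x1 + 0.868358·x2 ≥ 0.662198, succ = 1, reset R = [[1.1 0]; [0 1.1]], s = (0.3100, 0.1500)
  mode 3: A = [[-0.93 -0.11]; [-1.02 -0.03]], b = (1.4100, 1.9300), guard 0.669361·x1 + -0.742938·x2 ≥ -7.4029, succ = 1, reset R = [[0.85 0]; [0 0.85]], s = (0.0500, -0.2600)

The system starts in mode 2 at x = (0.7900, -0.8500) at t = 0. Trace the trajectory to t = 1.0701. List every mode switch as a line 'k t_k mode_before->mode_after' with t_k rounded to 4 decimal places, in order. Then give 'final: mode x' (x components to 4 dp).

1 0.5151 2->1
final: 1 3.2434 1.1077

Mode 2: guard c·x = 0.6622 hit at Δt = 0.5151 (t = 0.5151), x⁻ = (1.0547, 0.1602) → reset → x⁺ = (1.4701, 0.3263), jump to mode 1
Mode 1: flow for 0.5550 to horizon, guard not reached → x = (3.2434, 1.1077)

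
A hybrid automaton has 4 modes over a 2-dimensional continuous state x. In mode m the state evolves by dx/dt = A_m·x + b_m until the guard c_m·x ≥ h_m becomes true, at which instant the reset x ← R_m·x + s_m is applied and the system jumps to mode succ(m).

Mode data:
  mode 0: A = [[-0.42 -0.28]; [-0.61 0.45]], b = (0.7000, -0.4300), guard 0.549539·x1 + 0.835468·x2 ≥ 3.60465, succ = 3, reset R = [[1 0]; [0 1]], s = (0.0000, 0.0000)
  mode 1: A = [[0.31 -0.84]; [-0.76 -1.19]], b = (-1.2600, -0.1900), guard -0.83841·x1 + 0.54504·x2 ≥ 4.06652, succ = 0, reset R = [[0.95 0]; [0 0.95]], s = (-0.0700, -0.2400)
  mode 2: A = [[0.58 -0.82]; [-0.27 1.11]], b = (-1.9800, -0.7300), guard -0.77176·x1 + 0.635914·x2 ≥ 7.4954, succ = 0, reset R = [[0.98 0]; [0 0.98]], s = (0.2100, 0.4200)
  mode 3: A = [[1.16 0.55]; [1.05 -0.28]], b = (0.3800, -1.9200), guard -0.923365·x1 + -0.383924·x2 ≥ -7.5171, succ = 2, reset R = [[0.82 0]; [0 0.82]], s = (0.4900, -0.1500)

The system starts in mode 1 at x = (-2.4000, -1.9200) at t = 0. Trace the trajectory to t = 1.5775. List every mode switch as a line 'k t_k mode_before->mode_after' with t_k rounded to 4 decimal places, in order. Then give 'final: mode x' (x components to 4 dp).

Mode 1: guard c·x = 4.0665 hit at Δt = 1.0221 (t = 1.0221), x⁻ = (-4.3239, 0.8097) → reset → x⁺ = (-4.1777, 0.5292), jump to mode 0
Mode 0: flow for 0.5554 to horizon, guard not reached → x = (-3.1277, 1.8082)

1 1.0221 1->0
final: 0 -3.1277 1.8082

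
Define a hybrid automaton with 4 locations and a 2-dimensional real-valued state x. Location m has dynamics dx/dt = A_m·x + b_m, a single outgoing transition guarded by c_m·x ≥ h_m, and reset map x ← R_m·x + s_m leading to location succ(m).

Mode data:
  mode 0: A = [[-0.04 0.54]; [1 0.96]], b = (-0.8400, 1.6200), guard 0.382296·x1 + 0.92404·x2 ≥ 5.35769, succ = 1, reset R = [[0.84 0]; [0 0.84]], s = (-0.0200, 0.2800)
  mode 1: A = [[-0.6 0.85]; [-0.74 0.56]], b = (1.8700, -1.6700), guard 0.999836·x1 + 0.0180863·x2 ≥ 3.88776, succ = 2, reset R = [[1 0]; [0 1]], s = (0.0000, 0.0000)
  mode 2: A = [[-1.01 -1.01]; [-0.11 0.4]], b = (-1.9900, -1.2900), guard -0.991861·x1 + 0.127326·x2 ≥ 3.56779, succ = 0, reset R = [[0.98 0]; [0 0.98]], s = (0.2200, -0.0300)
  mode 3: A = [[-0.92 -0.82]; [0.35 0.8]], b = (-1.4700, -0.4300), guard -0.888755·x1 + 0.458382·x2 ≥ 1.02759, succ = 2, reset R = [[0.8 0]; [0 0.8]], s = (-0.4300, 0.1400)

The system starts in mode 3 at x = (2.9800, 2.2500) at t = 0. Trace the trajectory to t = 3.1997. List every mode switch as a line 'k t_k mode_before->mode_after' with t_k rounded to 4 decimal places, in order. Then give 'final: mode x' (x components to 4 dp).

Mode 3: guard c·x = 1.0276 hit at Δt = 0.4518 (t = 0.4518), x⁻ = (0.5652, 3.3376) → reset → x⁺ = (0.0221, 2.8101), jump to mode 2
Mode 2: guard c·x = 3.5678 hit at Δt = 1.1236 (t = 1.5754), x⁻ = (-3.2309, 2.8525) → reset → x⁺ = (-2.9463, 2.7655), jump to mode 0
Mode 0: guard c·x = 5.3577 hit at Δt = 1.0982 (t = 2.6736), x⁻ = (-1.3301, 6.3484) → reset → x⁺ = (-1.1373, 5.6127), jump to mode 1
Mode 1: flow for 0.5261 to horizon, guard not reached → x = (2.3326, 6.2514)

1 0.4518 3->2
2 1.5754 2->0
3 2.6736 0->1
final: 1 2.3326 6.2514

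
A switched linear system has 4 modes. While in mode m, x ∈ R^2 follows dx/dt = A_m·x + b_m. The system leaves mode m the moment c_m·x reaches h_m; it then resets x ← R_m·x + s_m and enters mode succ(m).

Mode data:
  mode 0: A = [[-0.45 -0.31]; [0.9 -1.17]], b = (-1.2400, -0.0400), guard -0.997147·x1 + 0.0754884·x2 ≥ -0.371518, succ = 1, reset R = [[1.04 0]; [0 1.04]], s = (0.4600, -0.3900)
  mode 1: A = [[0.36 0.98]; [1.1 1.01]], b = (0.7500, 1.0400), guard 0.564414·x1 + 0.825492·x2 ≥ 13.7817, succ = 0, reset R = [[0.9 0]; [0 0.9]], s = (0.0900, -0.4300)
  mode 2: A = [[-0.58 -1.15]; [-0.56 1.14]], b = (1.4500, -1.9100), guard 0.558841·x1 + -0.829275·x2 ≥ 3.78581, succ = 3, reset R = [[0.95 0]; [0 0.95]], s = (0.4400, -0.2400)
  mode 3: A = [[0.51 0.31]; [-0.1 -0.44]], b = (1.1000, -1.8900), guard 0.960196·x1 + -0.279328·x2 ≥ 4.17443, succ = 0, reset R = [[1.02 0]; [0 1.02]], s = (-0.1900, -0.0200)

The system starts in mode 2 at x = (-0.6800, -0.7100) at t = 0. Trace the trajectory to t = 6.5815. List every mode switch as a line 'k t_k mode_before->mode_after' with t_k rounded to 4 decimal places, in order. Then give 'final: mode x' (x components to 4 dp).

1 0.6615 2->3
2 1.6978 3->0
3 3.2758 0->1
4 4.7407 1->0
5 6.1947 0->1
final: 1 3.3632 6.0913

Mode 2: guard c·x = 3.7858 hit at Δt = 0.6615 (t = 0.6615), x⁻ = (1.5689, -3.5079) → reset → x⁺ = (1.9305, -3.5725), jump to mode 3
Mode 3: guard c·x = 4.1744 hit at Δt = 1.0363 (t = 1.6978), x⁻ = (3.1693, -4.0499) → reset → x⁺ = (3.0427, -4.1509), jump to mode 0
Mode 0: guard c·x = -0.3715 hit at Δt = 1.5780 (t = 3.2758), x⁻ = (0.3853, 0.1673) → reset → x⁺ = (0.8607, -0.2160), jump to mode 1
Mode 1: guard c·x = 13.7817 hit at Δt = 1.4649 (t = 4.7407), x⁻ = (8.2560, 11.0503) → reset → x⁺ = (7.5204, 9.5152), jump to mode 0
Mode 0: guard c·x = -0.3715 hit at Δt = 1.4540 (t = 6.1947), x⁻ = (0.6243, 3.3255) → reset → x⁺ = (1.1093, 3.0685), jump to mode 1
Mode 1: flow for 0.3868 to horizon, guard not reached → x = (3.3632, 6.0913)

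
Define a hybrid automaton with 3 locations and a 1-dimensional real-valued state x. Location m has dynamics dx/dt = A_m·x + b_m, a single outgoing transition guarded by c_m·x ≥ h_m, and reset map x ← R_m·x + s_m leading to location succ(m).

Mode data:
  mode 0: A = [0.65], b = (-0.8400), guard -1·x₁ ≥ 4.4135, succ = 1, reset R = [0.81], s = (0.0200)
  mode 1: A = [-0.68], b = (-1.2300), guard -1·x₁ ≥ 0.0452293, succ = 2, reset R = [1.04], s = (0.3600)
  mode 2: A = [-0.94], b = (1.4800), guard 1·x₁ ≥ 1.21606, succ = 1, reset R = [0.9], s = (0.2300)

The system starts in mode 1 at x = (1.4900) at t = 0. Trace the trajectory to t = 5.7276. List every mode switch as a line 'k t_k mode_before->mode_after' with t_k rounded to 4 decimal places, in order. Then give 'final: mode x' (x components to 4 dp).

Mode 1: guard c·x = 0.0452 hit at Δt = 0.9209 (t = 0.9209), x⁻ = (-0.0452) → reset → x⁺ = (0.3130), jump to mode 2
Mode 2: guard c·x = 1.2161 hit at Δt = 1.3387 (t = 2.2596), x⁻ = (1.2161) → reset → x⁺ = (1.3245), jump to mode 1
Mode 1: guard c·x = 0.0452 hit at Δt = 0.8452 (t = 3.1048), x⁻ = (-0.0452) → reset → x⁺ = (0.3130), jump to mode 2
Mode 2: guard c·x = 1.2161 hit at Δt = 1.3387 (t = 4.4435), x⁻ = (1.2161) → reset → x⁺ = (1.3245), jump to mode 1
Mode 1: guard c·x = 0.0452 hit at Δt = 0.8452 (t = 5.2887), x⁻ = (-0.0452) → reset → x⁺ = (0.3130), jump to mode 2
Mode 2: flow for 0.4389 to horizon, guard not reached → x = (0.7394)

1 0.9209 1->2
2 2.2596 2->1
3 3.1048 1->2
4 4.4435 2->1
5 5.2887 1->2
final: 2 0.7394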